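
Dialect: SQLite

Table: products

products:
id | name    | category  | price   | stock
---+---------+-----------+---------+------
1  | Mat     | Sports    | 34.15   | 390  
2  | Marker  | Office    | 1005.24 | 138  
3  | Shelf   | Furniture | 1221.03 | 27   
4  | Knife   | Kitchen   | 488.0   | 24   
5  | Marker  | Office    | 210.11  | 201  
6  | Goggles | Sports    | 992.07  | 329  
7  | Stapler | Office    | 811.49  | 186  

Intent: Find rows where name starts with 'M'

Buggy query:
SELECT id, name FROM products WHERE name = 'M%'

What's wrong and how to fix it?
Bug: Wildcards only work with LIKE; '=' treats '%' as a literal character

Fix: Replace '=' with LIKE so 'M%' is treated as a pattern

Corrected query:
SELECT id, name FROM products WHERE name LIKE 'M%'

Result:
id | name  
---+-------
1  | Mat   
2  | Marker
5  | Marker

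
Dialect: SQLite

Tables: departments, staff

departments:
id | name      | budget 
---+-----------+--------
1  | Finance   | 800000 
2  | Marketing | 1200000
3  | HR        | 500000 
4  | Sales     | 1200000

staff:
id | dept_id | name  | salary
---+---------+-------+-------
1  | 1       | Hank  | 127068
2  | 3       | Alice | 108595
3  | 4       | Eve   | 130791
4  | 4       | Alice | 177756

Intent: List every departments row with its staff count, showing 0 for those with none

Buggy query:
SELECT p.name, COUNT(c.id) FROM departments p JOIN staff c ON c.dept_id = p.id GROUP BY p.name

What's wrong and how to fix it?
Bug: INNER JOIN drops departments rows that have no matching staff rows

Fix: Switch to LEFT JOIN to retain unmatched parent rows

Corrected query:
SELECT p.name, COUNT(c.id) FROM departments p LEFT JOIN staff c ON c.dept_id = p.id GROUP BY p.name

Result:
name      | COUNT(c.id)
----------+------------
Finance   | 1          
HR        | 1          
Marketing | 0          
Sales     | 2          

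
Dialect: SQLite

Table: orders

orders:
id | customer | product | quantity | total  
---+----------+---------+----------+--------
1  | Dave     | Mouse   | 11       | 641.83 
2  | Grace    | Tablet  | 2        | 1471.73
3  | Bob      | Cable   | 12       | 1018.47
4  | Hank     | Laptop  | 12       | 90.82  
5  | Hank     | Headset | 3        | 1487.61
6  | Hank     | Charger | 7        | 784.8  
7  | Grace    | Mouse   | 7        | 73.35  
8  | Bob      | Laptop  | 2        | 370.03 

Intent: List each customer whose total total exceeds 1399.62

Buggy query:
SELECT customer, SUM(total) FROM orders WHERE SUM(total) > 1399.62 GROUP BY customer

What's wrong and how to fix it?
Bug: WHERE runs before GROUP BY, so aggregates aren't available there

Fix: Use HAVING (which filters groups after aggregation) instead of WHERE

Corrected query:
SELECT customer, SUM(total) FROM orders GROUP BY customer HAVING SUM(total) > 1399.62

Result:
customer | SUM(total)
---------+-----------
Grace    | 1545.08   
Hank     | 2363.23   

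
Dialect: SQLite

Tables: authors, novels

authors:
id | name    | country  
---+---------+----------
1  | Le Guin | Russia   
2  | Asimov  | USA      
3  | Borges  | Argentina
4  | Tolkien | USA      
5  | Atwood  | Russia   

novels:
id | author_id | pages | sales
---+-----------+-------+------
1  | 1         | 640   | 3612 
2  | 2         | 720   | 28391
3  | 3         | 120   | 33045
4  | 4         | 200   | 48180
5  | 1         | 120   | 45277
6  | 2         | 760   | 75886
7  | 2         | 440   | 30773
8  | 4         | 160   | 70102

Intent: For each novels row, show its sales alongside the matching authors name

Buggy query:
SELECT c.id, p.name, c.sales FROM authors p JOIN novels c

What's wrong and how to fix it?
Bug: JOIN with no ON clause produces a cartesian product; every novels row pairs with every authors row

Fix: Add ON c.author_id = p.id to the JOIN

Corrected query:
SELECT c.id, p.name, c.sales FROM authors p JOIN novels c ON c.author_id = p.id

Result:
id | name    | sales
---+---------+------
1  | Le Guin | 3612 
2  | Asimov  | 28391
3  | Borges  | 33045
4  | Tolkien | 48180
5  | Le Guin | 45277
6  | Asimov  | 75886
7  | Asimov  | 30773
8  | Tolkien | 70102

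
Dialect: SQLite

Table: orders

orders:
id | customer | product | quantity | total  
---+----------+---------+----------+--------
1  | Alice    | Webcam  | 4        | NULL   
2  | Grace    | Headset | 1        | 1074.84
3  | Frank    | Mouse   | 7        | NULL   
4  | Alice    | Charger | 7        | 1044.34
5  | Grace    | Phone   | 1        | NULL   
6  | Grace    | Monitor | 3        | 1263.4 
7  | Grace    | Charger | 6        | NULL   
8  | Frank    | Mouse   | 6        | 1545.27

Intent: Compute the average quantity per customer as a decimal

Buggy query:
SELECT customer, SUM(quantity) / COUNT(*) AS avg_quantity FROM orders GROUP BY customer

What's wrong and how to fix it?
Bug: Both operands are integers, so '/' performs integer division and truncates

Fix: Multiply by 1.0 (or CAST to REAL) to force floating-point division

Corrected query:
SELECT customer, SUM(quantity) * 1.0 / COUNT(*) AS avg_quantity FROM orders GROUP BY customer

Result:
customer | avg_quantity
---------+-------------
Alice    | 5.5         
Frank    | 6.5         
Grace    | 2.75        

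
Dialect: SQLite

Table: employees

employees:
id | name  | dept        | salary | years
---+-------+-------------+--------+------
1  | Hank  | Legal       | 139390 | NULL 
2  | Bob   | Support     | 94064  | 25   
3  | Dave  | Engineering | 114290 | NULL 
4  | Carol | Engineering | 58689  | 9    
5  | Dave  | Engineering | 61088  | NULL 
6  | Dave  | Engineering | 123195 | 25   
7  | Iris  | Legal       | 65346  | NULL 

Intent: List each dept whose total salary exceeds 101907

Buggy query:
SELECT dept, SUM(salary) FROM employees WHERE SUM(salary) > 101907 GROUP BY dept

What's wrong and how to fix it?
Bug: WHERE runs before GROUP BY, so aggregates aren't available there

Fix: Use HAVING (which filters groups after aggregation) instead of WHERE

Corrected query:
SELECT dept, SUM(salary) FROM employees GROUP BY dept HAVING SUM(salary) > 101907

Result:
dept        | SUM(salary)
------------+------------
Engineering | 357262     
Legal       | 204736     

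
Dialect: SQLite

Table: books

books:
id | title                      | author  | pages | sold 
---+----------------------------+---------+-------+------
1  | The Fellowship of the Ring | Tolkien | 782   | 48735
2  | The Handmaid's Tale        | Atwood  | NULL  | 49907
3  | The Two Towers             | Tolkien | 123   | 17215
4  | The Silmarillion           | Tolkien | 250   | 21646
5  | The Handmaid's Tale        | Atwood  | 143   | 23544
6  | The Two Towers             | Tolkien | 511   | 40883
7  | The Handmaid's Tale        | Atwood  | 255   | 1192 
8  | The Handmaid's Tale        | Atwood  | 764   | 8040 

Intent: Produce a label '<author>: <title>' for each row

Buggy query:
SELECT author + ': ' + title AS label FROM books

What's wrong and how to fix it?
Bug: SQLite uses || for string concatenation; + coerces text to numbers (yielding 0)

Fix: Use the || operator for string concatenation

Corrected query:
SELECT author || ': ' || title AS label FROM books

Result:
label                              
-----------------------------------
Tolkien: The Fellowship of the Ring
Atwood: The Handmaid's Tale        
Tolkien: The Two Towers            
Tolkien: The Silmarillion          
Atwood: The Handmaid's Tale        
Tolkien: The Two Towers            
Atwood: The Handmaid's Tale        
Atwood: The Handmaid's Tale        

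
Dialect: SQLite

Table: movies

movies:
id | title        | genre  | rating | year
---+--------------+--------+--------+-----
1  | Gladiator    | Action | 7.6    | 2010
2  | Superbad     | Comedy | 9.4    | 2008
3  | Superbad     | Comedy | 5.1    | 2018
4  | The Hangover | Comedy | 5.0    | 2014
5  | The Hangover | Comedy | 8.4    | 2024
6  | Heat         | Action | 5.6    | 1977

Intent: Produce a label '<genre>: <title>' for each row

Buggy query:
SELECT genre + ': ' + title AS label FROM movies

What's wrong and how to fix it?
Bug: SQLite uses || for string concatenation; + coerces text to numbers (yielding 0)

Fix: Use the || operator for string concatenation

Corrected query:
SELECT genre || ': ' || title AS label FROM movies

Result:
label               
--------------------
Action: Gladiator   
Comedy: Superbad    
Comedy: Superbad    
Comedy: The Hangover
Comedy: The Hangover
Action: Heat        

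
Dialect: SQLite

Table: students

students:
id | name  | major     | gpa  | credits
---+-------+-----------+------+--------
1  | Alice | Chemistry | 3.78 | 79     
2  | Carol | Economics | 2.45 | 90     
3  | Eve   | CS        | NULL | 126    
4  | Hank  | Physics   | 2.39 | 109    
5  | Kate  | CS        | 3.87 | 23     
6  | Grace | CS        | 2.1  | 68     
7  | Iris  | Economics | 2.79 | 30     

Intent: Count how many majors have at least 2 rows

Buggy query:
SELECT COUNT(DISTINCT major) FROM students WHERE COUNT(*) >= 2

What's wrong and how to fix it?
Bug: COUNT(*) cannot appear in WHERE; the per-group count doesn't exist yet

Fix: Group first with HAVING COUNT(*) >= 2, then COUNT the resulting groups

Corrected query:
SELECT COUNT(*) FROM (SELECT major FROM students GROUP BY major HAVING COUNT(*) >= 2)

Result:
COUNT(*)
--------
2       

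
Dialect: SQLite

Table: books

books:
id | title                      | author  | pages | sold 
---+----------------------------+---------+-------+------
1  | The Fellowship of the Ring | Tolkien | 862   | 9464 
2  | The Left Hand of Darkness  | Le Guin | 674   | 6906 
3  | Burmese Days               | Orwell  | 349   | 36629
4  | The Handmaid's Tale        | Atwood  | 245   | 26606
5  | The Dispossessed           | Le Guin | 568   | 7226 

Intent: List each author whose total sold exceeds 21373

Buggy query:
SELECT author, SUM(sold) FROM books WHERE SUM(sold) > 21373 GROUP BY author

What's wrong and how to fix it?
Bug: Aggregate functions cannot appear in a WHERE clause

Fix: Use HAVING (which filters groups after aggregation) instead of WHERE

Corrected query:
SELECT author, SUM(sold) FROM books GROUP BY author HAVING SUM(sold) > 21373

Result:
author | SUM(sold)
-------+----------
Atwood | 26606    
Orwell | 36629    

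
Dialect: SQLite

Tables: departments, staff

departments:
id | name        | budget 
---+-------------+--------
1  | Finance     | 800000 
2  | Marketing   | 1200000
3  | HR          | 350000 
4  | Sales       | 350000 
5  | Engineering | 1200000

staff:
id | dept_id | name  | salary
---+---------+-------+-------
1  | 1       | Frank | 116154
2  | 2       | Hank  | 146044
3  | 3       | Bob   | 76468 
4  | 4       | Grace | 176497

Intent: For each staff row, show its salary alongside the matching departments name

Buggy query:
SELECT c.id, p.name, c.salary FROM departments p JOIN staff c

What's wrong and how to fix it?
Bug: JOIN with no ON clause produces a cartesian product; every staff row pairs with every departments row

Fix: Add ON c.dept_id = p.id to the JOIN

Corrected query:
SELECT c.id, p.name, c.salary FROM departments p JOIN staff c ON c.dept_id = p.id

Result:
id | name      | salary
---+-----------+-------
1  | Finance   | 116154
2  | Marketing | 146044
3  | HR        | 76468 
4  | Sales     | 176497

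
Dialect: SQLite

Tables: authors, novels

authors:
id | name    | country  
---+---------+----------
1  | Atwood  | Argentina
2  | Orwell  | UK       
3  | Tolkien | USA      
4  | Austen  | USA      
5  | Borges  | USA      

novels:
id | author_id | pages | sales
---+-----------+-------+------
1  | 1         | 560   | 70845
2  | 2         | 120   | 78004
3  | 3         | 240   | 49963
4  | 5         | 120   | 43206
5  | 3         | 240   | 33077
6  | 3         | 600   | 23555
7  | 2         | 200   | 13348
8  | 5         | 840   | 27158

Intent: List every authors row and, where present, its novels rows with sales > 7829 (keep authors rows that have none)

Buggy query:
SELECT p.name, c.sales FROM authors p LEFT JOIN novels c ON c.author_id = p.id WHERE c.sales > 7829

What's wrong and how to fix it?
Bug: A WHERE condition on the right-hand table after LEFT JOIN drops unmatched parents

Fix: Move the right-table condition into the ON clause so unmatched parents are kept

Corrected query:
SELECT p.name, c.sales FROM authors p LEFT JOIN novels c ON c.author_id = p.id AND c.sales > 7829

Result:
name    | sales
--------+------
Atwood  | 70845
Orwell  | 13348
Orwell  | 78004
Tolkien | 23555
Tolkien | 33077
Tolkien | 49963
Austen  | NULL 
Borges  | 27158
Borges  | 43206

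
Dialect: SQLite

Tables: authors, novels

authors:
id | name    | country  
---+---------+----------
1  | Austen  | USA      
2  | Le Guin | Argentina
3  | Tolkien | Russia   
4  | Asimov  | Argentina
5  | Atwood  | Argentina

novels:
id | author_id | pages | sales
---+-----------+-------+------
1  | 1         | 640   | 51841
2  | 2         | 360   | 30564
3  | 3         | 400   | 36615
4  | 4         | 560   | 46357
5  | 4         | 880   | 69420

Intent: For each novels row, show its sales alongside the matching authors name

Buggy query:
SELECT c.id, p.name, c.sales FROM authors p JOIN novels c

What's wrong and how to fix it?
Bug: JOIN with no ON clause produces a cartesian product; every novels row pairs with every authors row

Fix: Specify the join condition linking the foreign key to the parent id

Corrected query:
SELECT c.id, p.name, c.sales FROM authors p JOIN novels c ON c.author_id = p.id

Result:
id | name    | sales
---+---------+------
1  | Austen  | 51841
2  | Le Guin | 30564
3  | Tolkien | 36615
4  | Asimov  | 46357
5  | Asimov  | 69420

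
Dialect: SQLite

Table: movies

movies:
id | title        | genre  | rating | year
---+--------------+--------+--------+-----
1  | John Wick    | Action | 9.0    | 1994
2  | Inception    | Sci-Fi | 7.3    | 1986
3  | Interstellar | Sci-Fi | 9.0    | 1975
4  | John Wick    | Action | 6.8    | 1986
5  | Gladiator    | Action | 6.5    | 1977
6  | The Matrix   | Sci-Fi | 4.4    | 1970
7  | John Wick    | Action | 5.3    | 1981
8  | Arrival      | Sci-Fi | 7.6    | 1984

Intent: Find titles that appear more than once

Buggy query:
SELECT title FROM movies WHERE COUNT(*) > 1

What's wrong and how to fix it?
Bug: WHERE can't reference COUNT(*); aggregates are computed after WHERE

Fix: GROUP BY title, then filter groups with HAVING COUNT(*) > 1

Corrected query:
SELECT title FROM movies GROUP BY title HAVING COUNT(*) > 1

Result:
title    
---------
John Wick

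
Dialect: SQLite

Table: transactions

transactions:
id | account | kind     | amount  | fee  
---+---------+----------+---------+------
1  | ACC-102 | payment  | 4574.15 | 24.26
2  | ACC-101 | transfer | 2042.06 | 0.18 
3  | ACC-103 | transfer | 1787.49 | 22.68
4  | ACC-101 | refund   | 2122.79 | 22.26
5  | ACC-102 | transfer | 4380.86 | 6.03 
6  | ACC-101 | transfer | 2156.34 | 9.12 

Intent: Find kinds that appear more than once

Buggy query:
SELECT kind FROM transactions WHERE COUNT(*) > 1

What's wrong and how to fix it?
Bug: WHERE can't reference COUNT(*); aggregates are computed after WHERE

Fix: GROUP BY kind, then filter groups with HAVING COUNT(*) > 1

Corrected query:
SELECT kind FROM transactions GROUP BY kind HAVING COUNT(*) > 1

Result:
kind    
--------
transfer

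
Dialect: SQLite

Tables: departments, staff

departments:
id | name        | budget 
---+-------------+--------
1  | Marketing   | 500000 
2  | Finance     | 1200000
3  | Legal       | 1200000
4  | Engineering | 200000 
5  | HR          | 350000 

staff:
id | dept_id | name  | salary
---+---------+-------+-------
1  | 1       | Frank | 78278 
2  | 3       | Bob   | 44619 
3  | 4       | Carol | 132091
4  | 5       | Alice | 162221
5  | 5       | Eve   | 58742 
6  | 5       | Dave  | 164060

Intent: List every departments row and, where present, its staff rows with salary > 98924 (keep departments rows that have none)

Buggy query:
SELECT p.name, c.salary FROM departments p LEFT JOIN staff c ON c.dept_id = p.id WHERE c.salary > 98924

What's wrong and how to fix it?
Bug: A WHERE condition on the right-hand table after LEFT JOIN drops unmatched parents

Fix: Put 'c.salary > 98924' in the JOIN's ON clause instead of WHERE

Corrected query:
SELECT p.name, c.salary FROM departments p LEFT JOIN staff c ON c.dept_id = p.id AND c.salary > 98924

Result:
name        | salary
------------+-------
Marketing   | NULL  
Finance     | NULL  
Legal       | NULL  
Engineering | 132091
HR          | 162221
HR          | 164060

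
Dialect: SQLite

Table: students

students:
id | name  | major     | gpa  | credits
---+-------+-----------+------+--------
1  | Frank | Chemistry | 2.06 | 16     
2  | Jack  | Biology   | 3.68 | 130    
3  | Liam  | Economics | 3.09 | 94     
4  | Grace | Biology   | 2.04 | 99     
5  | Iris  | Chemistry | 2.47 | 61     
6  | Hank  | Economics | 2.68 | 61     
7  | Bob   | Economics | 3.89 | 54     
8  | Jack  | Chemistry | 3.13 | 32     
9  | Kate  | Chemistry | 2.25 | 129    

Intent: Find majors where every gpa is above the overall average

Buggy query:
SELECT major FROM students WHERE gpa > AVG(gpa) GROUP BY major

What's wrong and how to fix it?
Bug: WHERE evaluates per row before aggregation, so AVG() is unavailable

Fix: Compute the overall average in a scalar subquery and compare each group's MIN against it in HAVING

Corrected query:
SELECT major FROM students GROUP BY major HAVING MIN(gpa) > (SELECT AVG(gpa) FROM students)

Result:
(no rows)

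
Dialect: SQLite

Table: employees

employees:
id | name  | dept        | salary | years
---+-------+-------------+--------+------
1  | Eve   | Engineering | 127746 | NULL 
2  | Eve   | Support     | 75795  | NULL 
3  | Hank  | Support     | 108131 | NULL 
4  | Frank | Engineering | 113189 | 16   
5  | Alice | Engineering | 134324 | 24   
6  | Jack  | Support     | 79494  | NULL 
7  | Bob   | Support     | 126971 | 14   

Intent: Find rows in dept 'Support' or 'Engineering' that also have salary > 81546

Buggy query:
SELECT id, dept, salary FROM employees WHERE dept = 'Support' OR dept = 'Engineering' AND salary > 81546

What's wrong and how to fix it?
Bug: AND binds tighter than OR, so this parses as dept = 'Support' OR (dept = 'Engineering' AND salary > 81546)

Fix: Group the OR with parentheses (or use IN), then AND the threshold

Corrected query:
SELECT id, dept, salary FROM employees WHERE (dept = 'Support' OR dept = 'Engineering') AND salary > 81546

Result:
id | dept        | salary
---+-------------+-------
1  | Engineering | 127746
3  | Support     | 108131
4  | Engineering | 113189
5  | Engineering | 134324
7  | Support     | 126971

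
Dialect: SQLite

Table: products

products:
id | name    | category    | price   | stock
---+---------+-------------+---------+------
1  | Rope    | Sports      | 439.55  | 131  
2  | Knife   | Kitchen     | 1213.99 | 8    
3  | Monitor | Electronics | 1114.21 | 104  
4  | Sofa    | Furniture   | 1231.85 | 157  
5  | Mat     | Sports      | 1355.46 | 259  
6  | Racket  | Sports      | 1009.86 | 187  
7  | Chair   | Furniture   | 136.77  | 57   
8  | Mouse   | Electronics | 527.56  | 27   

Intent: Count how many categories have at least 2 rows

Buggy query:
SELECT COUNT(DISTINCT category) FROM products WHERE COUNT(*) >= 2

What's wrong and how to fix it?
Bug: COUNT(*) cannot appear in WHERE; the per-group count doesn't exist yet

Fix: Use a subquery that GROUPs and filters with HAVING, then count its rows

Corrected query:
SELECT COUNT(*) FROM (SELECT category FROM products GROUP BY category HAVING COUNT(*) >= 2)

Result:
COUNT(*)
--------
3       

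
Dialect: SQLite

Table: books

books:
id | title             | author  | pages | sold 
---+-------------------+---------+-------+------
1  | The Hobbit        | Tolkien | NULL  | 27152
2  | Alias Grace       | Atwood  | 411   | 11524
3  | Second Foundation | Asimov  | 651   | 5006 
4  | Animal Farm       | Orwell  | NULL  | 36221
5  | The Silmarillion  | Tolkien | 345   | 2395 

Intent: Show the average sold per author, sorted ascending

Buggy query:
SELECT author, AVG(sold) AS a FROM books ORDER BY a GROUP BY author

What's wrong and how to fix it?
Bug: GROUP BY must precede ORDER BY

Fix: Reorder: SELECT … FROM … GROUP BY … ORDER BY …

Corrected query:
SELECT author, AVG(sold) AS a FROM books GROUP BY author ORDER BY a

Result:
author  | a      
--------+--------
Asimov  | 5006   
Atwood  | 11524  
Tolkien | 14773.5
Orwell  | 36221  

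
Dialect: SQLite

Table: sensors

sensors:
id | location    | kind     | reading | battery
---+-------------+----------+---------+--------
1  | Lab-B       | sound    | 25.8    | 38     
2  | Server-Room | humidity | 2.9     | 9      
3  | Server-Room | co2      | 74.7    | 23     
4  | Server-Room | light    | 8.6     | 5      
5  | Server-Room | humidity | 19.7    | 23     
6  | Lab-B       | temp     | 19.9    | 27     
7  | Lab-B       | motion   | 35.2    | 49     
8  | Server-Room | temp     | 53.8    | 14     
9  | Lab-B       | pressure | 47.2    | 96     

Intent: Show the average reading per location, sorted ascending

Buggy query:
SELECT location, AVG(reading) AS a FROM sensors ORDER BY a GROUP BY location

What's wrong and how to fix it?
Bug: GROUP BY must precede ORDER BY

Fix: Move ORDER BY to the end, after GROUP BY

Corrected query:
SELECT location, AVG(reading) AS a FROM sensors GROUP BY location ORDER BY a

Result:
location    | a     
------------+-------
Server-Room | 31.94 
Lab-B       | 32.025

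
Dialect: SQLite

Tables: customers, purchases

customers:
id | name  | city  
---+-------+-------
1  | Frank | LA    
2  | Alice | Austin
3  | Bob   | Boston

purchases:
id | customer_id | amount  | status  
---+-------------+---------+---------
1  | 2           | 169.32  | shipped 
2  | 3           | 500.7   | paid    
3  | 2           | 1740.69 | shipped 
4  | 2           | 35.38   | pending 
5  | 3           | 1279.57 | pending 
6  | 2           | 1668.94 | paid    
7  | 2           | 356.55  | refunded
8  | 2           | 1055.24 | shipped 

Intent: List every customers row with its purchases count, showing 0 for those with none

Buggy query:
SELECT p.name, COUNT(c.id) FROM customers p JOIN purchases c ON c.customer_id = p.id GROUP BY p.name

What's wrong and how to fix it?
Bug: INNER JOIN drops customers rows that have no matching purchases rows

Fix: Switch to LEFT JOIN to retain unmatched parent rows

Corrected query:
SELECT p.name, COUNT(c.id) FROM customers p LEFT JOIN purchases c ON c.customer_id = p.id GROUP BY p.name

Result:
name  | COUNT(c.id)
------+------------
Alice | 6          
Bob   | 2          
Frank | 0          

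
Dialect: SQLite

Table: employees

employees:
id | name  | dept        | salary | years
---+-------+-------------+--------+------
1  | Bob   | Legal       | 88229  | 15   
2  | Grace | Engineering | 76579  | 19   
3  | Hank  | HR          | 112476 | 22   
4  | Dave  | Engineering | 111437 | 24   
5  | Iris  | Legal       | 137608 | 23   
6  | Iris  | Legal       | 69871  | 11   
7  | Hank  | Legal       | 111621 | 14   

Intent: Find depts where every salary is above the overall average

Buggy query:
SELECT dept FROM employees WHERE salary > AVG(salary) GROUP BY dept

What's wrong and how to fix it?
Bug: AVG() is an aggregate; it can't sit directly in WHERE

Fix: Use a subquery for AVG and a HAVING MIN(...) filter so the condition holds for every row in the group

Corrected query:
SELECT dept FROM employees GROUP BY dept HAVING MIN(salary) > (SELECT AVG(salary) FROM employees)

Result:
dept
----
HR  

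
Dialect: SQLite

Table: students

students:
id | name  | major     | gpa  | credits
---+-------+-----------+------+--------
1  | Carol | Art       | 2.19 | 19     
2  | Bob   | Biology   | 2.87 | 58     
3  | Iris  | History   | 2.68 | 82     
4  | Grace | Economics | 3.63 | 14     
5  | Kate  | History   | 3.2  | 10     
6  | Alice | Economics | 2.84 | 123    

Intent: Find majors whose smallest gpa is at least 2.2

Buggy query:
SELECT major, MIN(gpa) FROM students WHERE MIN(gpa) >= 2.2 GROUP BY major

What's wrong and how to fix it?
Bug: MIN() in WHERE is a misuse of aggregate

Fix: Replace WHERE with HAVING after the GROUP BY

Corrected query:
SELECT major, MIN(gpa) FROM students GROUP BY major HAVING MIN(gpa) >= 2.2

Result:
major     | MIN(gpa)
----------+---------
Biology   | 2.87    
Economics | 2.84    
History   | 2.68    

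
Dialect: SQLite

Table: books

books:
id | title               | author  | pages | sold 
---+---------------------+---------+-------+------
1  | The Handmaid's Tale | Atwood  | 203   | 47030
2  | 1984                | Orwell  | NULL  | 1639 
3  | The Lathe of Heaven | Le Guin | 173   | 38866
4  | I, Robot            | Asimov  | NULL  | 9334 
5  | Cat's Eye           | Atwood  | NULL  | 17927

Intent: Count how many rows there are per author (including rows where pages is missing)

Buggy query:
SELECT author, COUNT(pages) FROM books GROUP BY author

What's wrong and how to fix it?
Bug: COUNT(column) counts non-NULL values only; rows with NULL pages aren't counted

Fix: Use COUNT(*) to count all rows regardless of NULL

Corrected query:
SELECT author, COUNT(*) FROM books GROUP BY author

Result:
author  | COUNT(*)
--------+---------
Asimov  | 1       
Atwood  | 2       
Le Guin | 1       
Orwell  | 1       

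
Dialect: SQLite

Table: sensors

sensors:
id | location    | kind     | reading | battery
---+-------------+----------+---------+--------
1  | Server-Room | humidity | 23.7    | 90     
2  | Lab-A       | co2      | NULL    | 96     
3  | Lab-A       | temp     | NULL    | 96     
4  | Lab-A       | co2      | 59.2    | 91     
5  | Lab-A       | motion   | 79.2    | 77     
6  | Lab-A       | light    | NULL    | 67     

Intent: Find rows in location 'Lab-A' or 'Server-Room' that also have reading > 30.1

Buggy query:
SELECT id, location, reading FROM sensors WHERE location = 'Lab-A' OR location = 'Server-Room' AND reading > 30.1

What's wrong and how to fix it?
Bug: Without parentheses, AND is evaluated before OR, so the reading filter only applies to the 'Server-Room' branch

Fix: Add parentheses around the OR so the AND applies to both alternatives

Corrected query:
SELECT id, location, reading FROM sensors WHERE (location = 'Lab-A' OR location = 'Server-Room') AND reading > 30.1

Result:
id | location | reading
---+----------+--------
4  | Lab-A    | 59.2   
5  | Lab-A    | 79.2   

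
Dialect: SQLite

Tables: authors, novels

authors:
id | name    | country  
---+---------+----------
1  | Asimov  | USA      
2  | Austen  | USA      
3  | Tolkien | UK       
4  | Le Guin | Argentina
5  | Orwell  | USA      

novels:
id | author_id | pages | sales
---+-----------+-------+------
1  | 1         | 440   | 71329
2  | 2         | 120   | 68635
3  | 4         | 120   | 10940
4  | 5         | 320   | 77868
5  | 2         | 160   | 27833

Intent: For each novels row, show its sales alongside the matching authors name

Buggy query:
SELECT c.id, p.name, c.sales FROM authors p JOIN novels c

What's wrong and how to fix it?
Bug: Missing join condition: each novels row is matched to all authors rows instead of just its own

Fix: Specify the join condition linking the foreign key to the parent id

Corrected query:
SELECT c.id, p.name, c.sales FROM authors p JOIN novels c ON c.author_id = p.id

Result:
id | name    | sales
---+---------+------
1  | Asimov  | 71329
2  | Austen  | 68635
3  | Le Guin | 10940
4  | Orwell  | 77868
5  | Austen  | 27833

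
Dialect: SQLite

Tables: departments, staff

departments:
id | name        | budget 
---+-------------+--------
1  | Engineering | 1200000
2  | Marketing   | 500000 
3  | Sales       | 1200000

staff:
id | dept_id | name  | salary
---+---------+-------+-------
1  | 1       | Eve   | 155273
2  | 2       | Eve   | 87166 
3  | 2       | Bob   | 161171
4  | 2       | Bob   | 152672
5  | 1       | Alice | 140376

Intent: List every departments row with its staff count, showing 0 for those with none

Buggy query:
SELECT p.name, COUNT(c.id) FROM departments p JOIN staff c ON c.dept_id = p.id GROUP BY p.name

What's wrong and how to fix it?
Bug: INNER JOIN drops departments rows that have no matching staff rows

Fix: Use LEFT JOIN so parents without children still appear (COUNT(c.id) gives 0)

Corrected query:
SELECT p.name, COUNT(c.id) FROM departments p LEFT JOIN staff c ON c.dept_id = p.id GROUP BY p.name

Result:
name        | COUNT(c.id)
------------+------------
Engineering | 2          
Marketing   | 3          
Sales       | 0          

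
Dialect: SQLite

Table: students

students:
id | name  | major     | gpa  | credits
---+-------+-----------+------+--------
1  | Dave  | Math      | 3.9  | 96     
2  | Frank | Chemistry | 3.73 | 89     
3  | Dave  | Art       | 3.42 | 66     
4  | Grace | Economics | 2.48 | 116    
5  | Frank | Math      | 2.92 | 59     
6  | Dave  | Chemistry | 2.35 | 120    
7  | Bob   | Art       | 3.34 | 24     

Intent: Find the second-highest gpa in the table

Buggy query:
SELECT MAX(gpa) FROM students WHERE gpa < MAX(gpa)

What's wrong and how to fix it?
Bug: The inner MAX is an aggregate inside WHERE, which is not allowed

Fix: Compute the overall MAX in a subquery, then take MAX of rows below it

Corrected query:
SELECT MAX(gpa) FROM students WHERE gpa < (SELECT MAX(gpa) FROM students)

Result:
MAX(gpa)
--------
3.73    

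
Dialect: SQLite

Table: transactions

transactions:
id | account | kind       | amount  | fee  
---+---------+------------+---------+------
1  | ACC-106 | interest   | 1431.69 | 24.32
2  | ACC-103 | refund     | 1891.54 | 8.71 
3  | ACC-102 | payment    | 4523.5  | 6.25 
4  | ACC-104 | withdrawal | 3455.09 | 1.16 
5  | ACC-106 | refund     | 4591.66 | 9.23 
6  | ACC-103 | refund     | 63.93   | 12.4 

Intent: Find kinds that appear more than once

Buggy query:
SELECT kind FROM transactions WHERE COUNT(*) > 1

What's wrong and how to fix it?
Bug: WHERE can't reference COUNT(*); aggregates are computed after WHERE

Fix: Group first, then use HAVING for the count condition

Corrected query:
SELECT kind FROM transactions GROUP BY kind HAVING COUNT(*) > 1

Result:
kind  
------
refund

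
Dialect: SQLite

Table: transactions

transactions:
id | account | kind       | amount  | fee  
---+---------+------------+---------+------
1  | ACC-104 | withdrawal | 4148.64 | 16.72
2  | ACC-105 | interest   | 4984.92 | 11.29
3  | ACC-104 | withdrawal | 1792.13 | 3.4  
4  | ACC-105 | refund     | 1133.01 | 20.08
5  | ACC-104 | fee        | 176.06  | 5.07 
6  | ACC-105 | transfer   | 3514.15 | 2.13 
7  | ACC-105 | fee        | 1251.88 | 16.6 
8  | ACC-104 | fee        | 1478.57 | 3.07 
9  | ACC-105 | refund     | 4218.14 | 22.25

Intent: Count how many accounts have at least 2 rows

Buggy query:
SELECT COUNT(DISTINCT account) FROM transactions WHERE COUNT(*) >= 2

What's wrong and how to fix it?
Bug: WHERE filters individual rows, not groups, so a group-level COUNT is invalid there

Fix: Group first with HAVING COUNT(*) >= 2, then COUNT the resulting groups

Corrected query:
SELECT COUNT(*) FROM (SELECT account FROM transactions GROUP BY account HAVING COUNT(*) >= 2)

Result:
COUNT(*)
--------
2       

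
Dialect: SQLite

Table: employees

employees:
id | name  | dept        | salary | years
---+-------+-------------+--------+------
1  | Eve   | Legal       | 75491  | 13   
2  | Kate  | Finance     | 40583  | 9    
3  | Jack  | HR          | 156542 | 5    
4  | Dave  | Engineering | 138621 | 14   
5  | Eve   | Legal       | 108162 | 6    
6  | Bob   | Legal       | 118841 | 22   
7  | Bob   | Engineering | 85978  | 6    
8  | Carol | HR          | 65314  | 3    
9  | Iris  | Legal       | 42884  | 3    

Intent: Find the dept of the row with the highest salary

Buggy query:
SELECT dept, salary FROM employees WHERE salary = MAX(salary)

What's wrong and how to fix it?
Bug: MAX(salary) is an aggregate and cannot be used directly in WHERE

Fix: Use a subquery: WHERE salary = (SELECT MAX(salary) FROM employees)

Corrected query:
SELECT dept, salary FROM employees WHERE salary = (SELECT MAX(salary) FROM employees)

Result:
dept | salary
-----+-------
HR   | 156542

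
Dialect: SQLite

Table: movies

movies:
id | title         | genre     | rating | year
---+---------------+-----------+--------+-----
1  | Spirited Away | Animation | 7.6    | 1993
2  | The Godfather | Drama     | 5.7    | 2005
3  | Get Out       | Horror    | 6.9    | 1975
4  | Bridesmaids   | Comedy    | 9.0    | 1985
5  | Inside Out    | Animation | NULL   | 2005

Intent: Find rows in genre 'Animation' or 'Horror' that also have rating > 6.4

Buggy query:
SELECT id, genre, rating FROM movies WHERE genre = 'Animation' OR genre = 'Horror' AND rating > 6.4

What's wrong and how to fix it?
Bug: Without parentheses, AND is evaluated before OR, so the rating filter only applies to the 'Horror' branch

Fix: Group the OR with parentheses (or use IN), then AND the threshold

Corrected query:
SELECT id, genre, rating FROM movies WHERE (genre = 'Animation' OR genre = 'Horror') AND rating > 6.4

Result:
id | genre     | rating
---+-----------+-------
1  | Animation | 7.6   
3  | Horror    | 6.9   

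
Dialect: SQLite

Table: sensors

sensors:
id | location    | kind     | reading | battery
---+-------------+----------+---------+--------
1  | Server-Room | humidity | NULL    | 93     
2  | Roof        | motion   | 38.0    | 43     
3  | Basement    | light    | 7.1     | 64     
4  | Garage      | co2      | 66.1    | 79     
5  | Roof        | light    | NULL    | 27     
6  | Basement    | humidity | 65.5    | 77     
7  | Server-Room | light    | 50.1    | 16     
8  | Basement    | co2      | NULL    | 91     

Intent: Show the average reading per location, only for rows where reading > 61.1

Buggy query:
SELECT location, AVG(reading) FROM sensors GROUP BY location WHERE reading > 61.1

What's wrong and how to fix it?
Bug: WHERE cannot follow GROUP BY

Fix: Place WHERE between FROM and GROUP BY

Corrected query:
SELECT location, AVG(reading) FROM sensors WHERE reading > 61.1 GROUP BY location

Result:
location | AVG(reading)
---------+-------------
Basement | 65.5        
Garage   | 66.1        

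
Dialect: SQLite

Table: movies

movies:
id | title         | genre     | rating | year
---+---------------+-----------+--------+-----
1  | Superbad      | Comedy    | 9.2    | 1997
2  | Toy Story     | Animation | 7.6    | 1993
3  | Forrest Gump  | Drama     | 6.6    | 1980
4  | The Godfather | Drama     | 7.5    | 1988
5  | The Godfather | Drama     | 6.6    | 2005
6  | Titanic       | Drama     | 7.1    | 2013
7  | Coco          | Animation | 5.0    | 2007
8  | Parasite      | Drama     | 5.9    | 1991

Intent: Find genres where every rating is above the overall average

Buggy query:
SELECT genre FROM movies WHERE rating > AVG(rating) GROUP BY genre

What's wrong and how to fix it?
Bug: AVG() is an aggregate; it can't sit directly in WHERE

Fix: Use a subquery for AVG and a HAVING MIN(...) filter so the condition holds for every row in the group

Corrected query:
SELECT genre FROM movies GROUP BY genre HAVING MIN(rating) > (SELECT AVG(rating) FROM movies)

Result:
genre 
------
Comedy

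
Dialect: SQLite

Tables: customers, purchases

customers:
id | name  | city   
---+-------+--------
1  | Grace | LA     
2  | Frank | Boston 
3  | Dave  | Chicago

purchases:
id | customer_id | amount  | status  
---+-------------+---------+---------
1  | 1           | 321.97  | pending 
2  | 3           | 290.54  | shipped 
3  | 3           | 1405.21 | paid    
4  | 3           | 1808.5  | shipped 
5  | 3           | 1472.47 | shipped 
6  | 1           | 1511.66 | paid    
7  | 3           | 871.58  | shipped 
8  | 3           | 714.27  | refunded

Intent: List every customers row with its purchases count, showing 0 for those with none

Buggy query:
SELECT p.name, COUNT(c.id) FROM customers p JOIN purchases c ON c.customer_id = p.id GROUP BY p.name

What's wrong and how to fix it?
Bug: INNER JOIN drops customers rows that have no matching purchases rows

Fix: Switch to LEFT JOIN to retain unmatched parent rows

Corrected query:
SELECT p.name, COUNT(c.id) FROM customers p LEFT JOIN purchases c ON c.customer_id = p.id GROUP BY p.name

Result:
name  | COUNT(c.id)
------+------------
Dave  | 6          
Frank | 0          
Grace | 2          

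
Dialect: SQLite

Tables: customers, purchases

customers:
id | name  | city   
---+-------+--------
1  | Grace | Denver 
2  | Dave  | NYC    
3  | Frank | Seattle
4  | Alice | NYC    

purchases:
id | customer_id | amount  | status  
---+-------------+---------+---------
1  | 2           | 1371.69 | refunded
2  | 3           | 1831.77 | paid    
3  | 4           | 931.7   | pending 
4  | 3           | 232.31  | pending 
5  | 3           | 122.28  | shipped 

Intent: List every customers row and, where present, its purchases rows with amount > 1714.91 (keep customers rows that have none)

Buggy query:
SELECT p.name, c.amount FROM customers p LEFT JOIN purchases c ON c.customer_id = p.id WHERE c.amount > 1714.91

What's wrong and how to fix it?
Bug: Filtering c.amount in WHERE discards the NULL rows produced by LEFT JOIN, turning it into an inner join

Fix: Move the right-table condition into the ON clause so unmatched parents are kept

Corrected query:
SELECT p.name, c.amount FROM customers p LEFT JOIN purchases c ON c.customer_id = p.id AND c.amount > 1714.91

Result:
name  | amount 
------+--------
Grace | NULL   
Dave  | NULL   
Frank | 1831.77
Alice | NULL   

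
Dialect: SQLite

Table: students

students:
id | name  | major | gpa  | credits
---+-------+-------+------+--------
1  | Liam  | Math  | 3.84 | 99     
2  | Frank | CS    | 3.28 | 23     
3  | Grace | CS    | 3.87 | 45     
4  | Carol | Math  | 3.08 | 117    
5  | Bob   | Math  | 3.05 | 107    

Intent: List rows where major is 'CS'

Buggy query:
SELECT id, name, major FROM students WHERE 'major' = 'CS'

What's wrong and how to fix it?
Bug: Single quotes denote string literals in SQL; the column name is being compared as a constant string

Fix: Reference the column as major without single quotes

Corrected query:
SELECT id, name, major FROM students WHERE major = 'CS'

Result:
id | name  | major
---+-------+------
2  | Frank | CS   
3  | Grace | CS   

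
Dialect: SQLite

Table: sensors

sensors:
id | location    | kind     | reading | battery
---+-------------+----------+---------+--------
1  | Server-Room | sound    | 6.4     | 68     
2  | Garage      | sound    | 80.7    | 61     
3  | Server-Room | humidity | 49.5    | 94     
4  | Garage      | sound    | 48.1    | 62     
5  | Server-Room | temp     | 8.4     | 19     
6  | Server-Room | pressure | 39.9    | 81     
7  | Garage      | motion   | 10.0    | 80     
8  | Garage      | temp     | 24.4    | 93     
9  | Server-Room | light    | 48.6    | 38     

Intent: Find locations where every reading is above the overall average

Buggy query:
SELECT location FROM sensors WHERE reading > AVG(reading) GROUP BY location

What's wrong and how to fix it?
Bug: AVG() is an aggregate; it can't sit directly in WHERE

Fix: Use a subquery for AVG and a HAVING MIN(...) filter so the condition holds for every row in the group

Corrected query:
SELECT location FROM sensors GROUP BY location HAVING MIN(reading) > (SELECT AVG(reading) FROM sensors)

Result:
(no rows)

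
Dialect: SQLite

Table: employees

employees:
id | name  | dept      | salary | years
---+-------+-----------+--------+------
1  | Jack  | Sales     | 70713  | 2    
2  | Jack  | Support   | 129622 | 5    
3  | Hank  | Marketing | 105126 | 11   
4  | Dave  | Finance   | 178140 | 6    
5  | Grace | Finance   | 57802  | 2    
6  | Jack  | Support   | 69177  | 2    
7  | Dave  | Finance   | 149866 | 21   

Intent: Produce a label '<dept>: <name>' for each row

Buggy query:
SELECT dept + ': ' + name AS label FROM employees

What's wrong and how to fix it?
Bug: SQLite uses || for string concatenation; + coerces text to numbers (yielding 0)

Fix: Use the || operator for string concatenation

Corrected query:
SELECT dept || ': ' || name AS label FROM employees

Result:
label          
---------------
Sales: Jack    
Support: Jack  
Marketing: Hank
Finance: Dave  
Finance: Grace 
Support: Jack  
Finance: Dave  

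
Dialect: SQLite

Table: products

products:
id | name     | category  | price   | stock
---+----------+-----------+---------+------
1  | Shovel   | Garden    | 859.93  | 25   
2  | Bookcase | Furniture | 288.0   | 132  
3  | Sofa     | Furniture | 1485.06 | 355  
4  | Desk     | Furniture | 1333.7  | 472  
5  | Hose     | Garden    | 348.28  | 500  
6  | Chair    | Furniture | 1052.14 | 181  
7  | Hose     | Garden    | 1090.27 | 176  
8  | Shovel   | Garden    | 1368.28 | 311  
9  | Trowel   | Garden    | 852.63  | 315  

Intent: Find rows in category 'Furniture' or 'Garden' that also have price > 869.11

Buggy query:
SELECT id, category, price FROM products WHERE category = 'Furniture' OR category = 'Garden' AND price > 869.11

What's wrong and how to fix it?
Bug: AND binds tighter than OR, so this parses as category = 'Furniture' OR (category = 'Garden' AND price > 869.11)

Fix: Group the OR with parentheses (or use IN), then AND the threshold

Corrected query:
SELECT id, category, price FROM products WHERE (category = 'Furniture' OR category = 'Garden') AND price > 869.11

Result:
id | category  | price  
---+-----------+--------
3  | Furniture | 1485.06
4  | Furniture | 1333.7 
6  | Furniture | 1052.14
7  | Garden    | 1090.27
8  | Garden    | 1368.28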